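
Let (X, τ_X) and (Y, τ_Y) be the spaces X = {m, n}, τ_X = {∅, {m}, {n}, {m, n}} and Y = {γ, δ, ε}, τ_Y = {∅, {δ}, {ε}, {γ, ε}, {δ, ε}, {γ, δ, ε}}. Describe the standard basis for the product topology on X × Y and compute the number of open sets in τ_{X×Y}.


Basis B = {∅ × ∅, {m} × {δ}, {m} × {ε}, {n} × {δ}, {n} × {ε}, {m} × {γ, ε}, {m} × {δ, ε}, {m, n} × {δ}, {m, n} × {ε}, {n} × {γ, ε}, {n} × {δ, ε}, {m} × {γ, δ, ε}, {n} × {γ, δ, ε}, {m, n} × {γ, ε}, {m, n} × {δ, ε}, {m, n} × {γ, δ, ε}}; |τ_{X×Y}| = 36.

Enumerate products U × V with U ∈ τ_X, V ∈ τ_Y (deduplicated):
  ∅ × ∅ = {} (∅)
  {m} × {δ} = {(m,δ)}
  {m} × {ε} = {(m,ε)}
  {n} × {δ} = {(n,δ)}
  {n} × {ε} = {(n,ε)}
  {m} × {γ, ε} = {(m,γ), (m,ε)}
  {m} × {δ, ε} = {(m,δ), (m,ε)}
  {m, n} × {δ} = {(m,δ), (n,δ)}
  {m, n} × {ε} = {(m,ε), (n,ε)}
  {n} × {γ, ε} = {(n,γ), (n,ε)}
  {n} × {δ, ε} = {(n,δ), (n,ε)}
  {m} × {γ, δ, ε} = {(m,γ), (m,δ), (m,ε)}
  {n} × {γ, δ, ε} = {(n,γ), (n,δ), (n,ε)}
  {m, n} × {γ, ε} = {(m,γ), (m,ε), (n,γ), (n,ε)}
  {m, n} × {δ, ε} = {(m,δ), (m,ε), (n,δ), (n,ε)}
  {m, n} × {γ, δ, ε} = {(m,γ), (m,δ), (m,ε), (n,γ), (n,δ), (n,ε)}
These 16 distinct sets form the basis B.
Close under arbitrary unions to get τ_{X×Y}; counting gives |τ_{X×Y}| = 36.


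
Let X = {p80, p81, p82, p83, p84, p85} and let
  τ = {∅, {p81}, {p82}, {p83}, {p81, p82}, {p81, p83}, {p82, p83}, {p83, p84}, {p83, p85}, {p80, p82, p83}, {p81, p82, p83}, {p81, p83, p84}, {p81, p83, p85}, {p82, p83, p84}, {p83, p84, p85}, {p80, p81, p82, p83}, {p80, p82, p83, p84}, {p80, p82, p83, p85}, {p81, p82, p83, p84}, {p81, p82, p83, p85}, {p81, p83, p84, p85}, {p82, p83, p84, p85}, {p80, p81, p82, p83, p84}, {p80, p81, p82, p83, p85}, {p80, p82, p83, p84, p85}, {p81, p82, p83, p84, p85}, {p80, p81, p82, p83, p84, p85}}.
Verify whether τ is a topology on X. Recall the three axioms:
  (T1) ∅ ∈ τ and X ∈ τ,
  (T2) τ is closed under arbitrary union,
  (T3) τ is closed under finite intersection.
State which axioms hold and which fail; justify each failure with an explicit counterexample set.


τ is NOT a topology on X.

Axiom (T1): ∅ ∈ τ? Yes; X ∈ τ? Yes.
Axiom (T2/T3): check pairwise unions and intersections of members of τ.
Counterexample for (T2): {p82} ∪ {p83, p85} = {p82, p83, p85} ∉ τ. Therefore τ is NOT a topology.


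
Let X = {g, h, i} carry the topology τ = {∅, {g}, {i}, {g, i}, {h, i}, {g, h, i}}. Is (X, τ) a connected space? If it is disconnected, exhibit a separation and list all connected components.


(X, τ) is disconnected; components = [{g}, {h, i}].

Find clopen sets (U ∈ τ with X ∖ U ∈ τ):
  U = ∅, X ∖ U = {g, h, i} — both open, so U is clopen.
  U = {g}, X ∖ U = {h, i} — both open, so U is clopen.
  U = {h, i}, X ∖ U = {g} — both open, so U is clopen.
  U = {g, h, i}, X ∖ U = ∅ — both open, so U is clopen.
Nontrivial clopen(s) exist: e.g. {g}. So (X, τ) is disconnected.
Compute connected components by grouping points that agree on all clopens:
  component: {g}
  component: {h, i}


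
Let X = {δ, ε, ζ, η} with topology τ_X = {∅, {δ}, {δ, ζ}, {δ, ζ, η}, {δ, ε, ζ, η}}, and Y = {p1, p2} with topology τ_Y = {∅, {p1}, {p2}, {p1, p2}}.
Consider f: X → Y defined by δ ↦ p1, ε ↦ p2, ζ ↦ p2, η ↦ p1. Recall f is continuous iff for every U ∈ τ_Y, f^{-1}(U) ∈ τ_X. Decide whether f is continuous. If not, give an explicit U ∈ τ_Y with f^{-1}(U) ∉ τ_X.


f is NOT continuous.

Compute f^{-1}(U) for each U ∈ τ_Y:
  U = ∅: f^{-1}(U) = ∅ ∈ τ_X ✓.
  U = {p1}: f^{-1}(U) = {δ, η} ∉ τ_X ✗.
  U = {p2}: f^{-1}(U) = {ε, ζ} ∉ τ_X ✗.
  U = {p1, p2}: f^{-1}(U) = {δ, ε, ζ, η} ∈ τ_X ✓.
Found U = {p1} with f^{-1}(U) = {δ, η} not in τ_X. Therefore f is NOT continuous.


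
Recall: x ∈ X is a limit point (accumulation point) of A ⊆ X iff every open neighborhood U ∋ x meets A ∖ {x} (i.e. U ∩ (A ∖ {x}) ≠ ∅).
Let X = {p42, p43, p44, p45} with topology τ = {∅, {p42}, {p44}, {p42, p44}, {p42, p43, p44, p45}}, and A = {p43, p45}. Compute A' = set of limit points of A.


A' = {p43, p45}

For each x ∈ X, list the open sets U ∈ τ with x ∈ U, then check whether U ∩ (A ∖ {x}) ≠ ∅ for every such U.
  x = p42: open {p42} ∋ x has {p42} ∩ (A ∖ {p42}) = ∅, so x is NOT a limit point.
  x = p43: opens ∋ x are {p42, p43, p44, p45}; each meets A ∖ {p43}, so x IS a limit point.
  x = p44: open {p44} ∋ x has {p44} ∩ (A ∖ {p44}) = ∅, so x is NOT a limit point.
  x = p45: opens ∋ x are {p42, p43, p44, p45}; each meets A ∖ {p45}, so x IS a limit point.
Collecting: A' = {p43, p45}.


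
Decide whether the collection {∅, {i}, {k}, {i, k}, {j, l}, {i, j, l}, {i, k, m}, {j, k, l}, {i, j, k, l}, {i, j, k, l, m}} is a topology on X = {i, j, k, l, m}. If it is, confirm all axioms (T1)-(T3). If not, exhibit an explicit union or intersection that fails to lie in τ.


τ IS a topology on X.

Axiom (T1): ∅ ∈ τ? Yes; X ∈ τ? Yes.
Axiom (T2/T3): check pairwise unions and intersections of members of τ.
All pairwise intersections and unions checked — each lies in τ. Therefore τ satisfies (T1), (T2), (T3): it IS a topology on X.


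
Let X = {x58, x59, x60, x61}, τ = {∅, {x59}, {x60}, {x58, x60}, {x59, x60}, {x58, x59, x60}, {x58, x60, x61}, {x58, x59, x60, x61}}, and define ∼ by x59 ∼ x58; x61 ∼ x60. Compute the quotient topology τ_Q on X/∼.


X/∼ = {[x58=x59], [x60=x61]}; |τ_Q| = 2.

Equivalence classes: [x58=x59], [x60=x61].
Quotient map π: X → X/∼ sends x58 ↦ [x58=x59], x59 ↦ [x58=x59], x60 ↦ [x60=x61], x61 ↦ [x60=x61].
For each subset V ⊆ X/∼, compute π^{-1}(V) ⊆ X and check whether π^{-1}(V) ∈ τ. V is open in τ_Q iff π^{-1}(V) ∈ τ.
  V = {}: π^{-1}(V) = ∅ ∈ τ ✓.
  V = {[x58=x59]}: π^{-1}(V) = {x58, x59} ∉ τ ✗.
  V = {[x60=x61]}: π^{-1}(V) = {x60, x61} ∉ τ ✗.
  V = {[x58=x59], [x60=x61]}: π^{-1}(V) = {x58, x59, x60, x61} ∈ τ ✓.
Open sets in the quotient: τ_Q = {{}, {[x58=x59], [x60=x61]}} (2 elements).


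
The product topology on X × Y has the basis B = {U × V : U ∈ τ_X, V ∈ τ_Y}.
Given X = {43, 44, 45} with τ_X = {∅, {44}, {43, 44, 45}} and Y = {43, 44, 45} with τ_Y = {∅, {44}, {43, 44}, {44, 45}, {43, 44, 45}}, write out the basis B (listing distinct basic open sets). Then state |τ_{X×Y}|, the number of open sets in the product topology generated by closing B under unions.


Basis B = {∅ × ∅, {44} × {44}, {44} × {43, 44}, {44} × {44, 45}, {43, 44, 45} × {44}, {44} × {43, 44, 45}, {43, 44, 45} × {43, 44}, {43, 44, 45} × {44, 45}, {43, 44, 45} × {43, 44, 45}}; |τ_{X×Y}| = 14.

Enumerate products U × V with U ∈ τ_X, V ∈ τ_Y (deduplicated):
  ∅ × ∅ = {} (∅)
  {44} × {44} = {(44,44)}
  {44} × {43, 44} = {(44,43), (44,44)}
  {44} × {44, 45} = {(44,44), (44,45)}
  {43, 44, 45} × {44} = {(43,44), (44,44), (45,44)}
  {44} × {43, 44, 45} = {(44,43), (44,44), (44,45)}
  {43, 44, 45} × {43, 44} = {(43,43), (43,44), (44,43), (44,44), (45,43), (45,44)}
  {43, 44, 45} × {44, 45} = {(43,44), (43,45), (44,44), (44,45), (45,44), (45,45)}
  {43, 44, 45} × {43, 44, 45} = {(43,43), (43,44), (43,45), (44,43), (44,44), (44,45), (45,43), (45,44), (45,45)}
These 9 distinct sets form the basis B.
Close under arbitrary unions to get τ_{X×Y}; counting gives |τ_{X×Y}| = 14.


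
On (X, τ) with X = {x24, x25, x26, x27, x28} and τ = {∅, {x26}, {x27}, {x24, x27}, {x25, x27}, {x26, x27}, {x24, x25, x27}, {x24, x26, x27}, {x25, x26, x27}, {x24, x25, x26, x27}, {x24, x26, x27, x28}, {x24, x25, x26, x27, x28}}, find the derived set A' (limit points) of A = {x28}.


A' = ∅

For each x ∈ X, list the open sets U ∈ τ with x ∈ U, then check whether U ∩ (A ∖ {x}) ≠ ∅ for every such U.
  x = x24: open {x24, x27} ∋ x has {x24, x27} ∩ (A ∖ {x24}) = ∅, so x is NOT a limit point.
  x = x25: open {x25, x27} ∋ x has {x25, x27} ∩ (A ∖ {x25}) = ∅, so x is NOT a limit point.
  x = x26: open {x26} ∋ x has {x26} ∩ (A ∖ {x26}) = ∅, so x is NOT a limit point.
  x = x27: open {x27} ∋ x has {x27} ∩ (A ∖ {x27}) = ∅, so x is NOT a limit point.
  x = x28: open {x24, x26, x27, x28} ∋ x has {x24, x26, x27, x28} ∩ (A ∖ {x28}) = ∅, so x is NOT a limit point.
Collecting: A' = ∅.


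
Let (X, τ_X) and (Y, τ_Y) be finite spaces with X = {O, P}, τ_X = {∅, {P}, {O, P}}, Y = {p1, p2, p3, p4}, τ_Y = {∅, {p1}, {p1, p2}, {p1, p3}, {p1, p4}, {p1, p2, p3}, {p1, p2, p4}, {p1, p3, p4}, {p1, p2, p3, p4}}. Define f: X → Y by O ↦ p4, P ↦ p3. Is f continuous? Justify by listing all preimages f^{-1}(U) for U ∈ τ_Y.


f is NOT continuous.

Compute f^{-1}(U) for each U ∈ τ_Y:
  U = ∅: f^{-1}(U) = ∅ ∈ τ_X ✓.
  U = {p1}: f^{-1}(U) = ∅ ∈ τ_X ✓.
  U = {p1, p2}: f^{-1}(U) = ∅ ∈ τ_X ✓.
  U = {p1, p3}: f^{-1}(U) = {P} ∈ τ_X ✓.
  U = {p1, p4}: f^{-1}(U) = {O} ∉ τ_X ✗.
  U = {p1, p2, p3}: f^{-1}(U) = {P} ∈ τ_X ✓.
  U = {p1, p2, p4}: f^{-1}(U) = {O} ∉ τ_X ✗.
  U = {p1, p3, p4}: f^{-1}(U) = {O, P} ∈ τ_X ✓.
  U = {p1, p2, p3, p4}: f^{-1}(U) = {O, P} ∈ τ_X ✓.
Found U = {p1, p4} with f^{-1}(U) = {O} not in τ_X. Therefore f is NOT continuous.


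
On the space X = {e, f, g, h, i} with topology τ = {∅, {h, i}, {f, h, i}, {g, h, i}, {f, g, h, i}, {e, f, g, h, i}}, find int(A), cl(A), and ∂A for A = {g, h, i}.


int(A) = {g, h, i}, cl(A) = {e, f, g, h, i}, ∂A = {e, f}.

Closed sets in (X, τ) are complements of opens:
  closed(X, τ) = {∅, {e}, {e, f}, {e, g}, {e, f, g}, {e, f, g, h, i}}.
int(A) = ⋃ {U ∈ τ : U ⊆ A}. Opens contained in A: ∅, {h, i}, {g, h, i}.
Taking the union of these: int(A) = {g, h, i}.
cl(A) = ⋂ {C closed : A ⊆ C}. Closed sets containing A: {e, f, g, h, i}.
Intersecting these: cl(A) = {e, f, g, h, i}.
∂A = cl(A) ∖ int(A) = {e, f, g, h, i} ∖ {g, h, i} = {e, f}.


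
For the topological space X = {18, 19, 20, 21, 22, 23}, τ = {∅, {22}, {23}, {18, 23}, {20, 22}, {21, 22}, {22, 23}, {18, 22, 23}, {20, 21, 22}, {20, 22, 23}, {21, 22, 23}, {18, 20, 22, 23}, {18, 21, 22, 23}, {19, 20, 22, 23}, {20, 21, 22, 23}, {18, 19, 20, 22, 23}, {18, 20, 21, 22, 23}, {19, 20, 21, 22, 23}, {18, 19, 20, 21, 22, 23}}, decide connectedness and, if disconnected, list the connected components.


(X, τ) is connected.

Find clopen sets (U ∈ τ with X ∖ U ∈ τ):
  U = ∅, X ∖ U = {18, 19, 20, 21, 22, 23} — both open, so U is clopen.
  U = {18, 19, 20, 21, 22, 23}, X ∖ U = ∅ — both open, so U is clopen.
Only trivial clopens (∅ and X) exist, so (X, τ) is connected.
Compute connected components by grouping points that agree on all clopens:
  component: {18, 19, 20, 21, 22, 23}


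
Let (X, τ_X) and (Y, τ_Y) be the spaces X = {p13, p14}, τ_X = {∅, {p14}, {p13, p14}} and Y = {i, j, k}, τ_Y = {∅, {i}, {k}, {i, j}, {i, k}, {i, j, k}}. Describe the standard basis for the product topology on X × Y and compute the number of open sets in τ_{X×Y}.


Basis B = {∅ × ∅, {p14} × {i}, {p14} × {k}, {p13, p14} × {i}, {p13, p14} × {k}, {p14} × {i, j}, {p14} × {i, k}, {p14} × {i, j, k}, {p13, p14} × {i, j}, {p13, p14} × {i, k}, {p13, p14} × {i, j, k}}; |τ_{X×Y}| = 18.

Enumerate products U × V with U ∈ τ_X, V ∈ τ_Y (deduplicated):
  ∅ × ∅ = {} (∅)
  {p14} × {i} = {(p14,i)}
  {p14} × {k} = {(p14,k)}
  {p13, p14} × {i} = {(p13,i), (p14,i)}
  {p13, p14} × {k} = {(p13,k), (p14,k)}
  {p14} × {i, j} = {(p14,i), (p14,j)}
  {p14} × {i, k} = {(p14,i), (p14,k)}
  {p14} × {i, j, k} = {(p14,i), (p14,j), (p14,k)}
  {p13, p14} × {i, j} = {(p13,i), (p13,j), (p14,i), (p14,j)}
  {p13, p14} × {i, k} = {(p13,i), (p13,k), (p14,i), (p14,k)}
  {p13, p14} × {i, j, k} = {(p13,i), (p13,j), (p13,k), (p14,i), (p14,j), (p14,k)}
These 11 distinct sets form the basis B.
Close under arbitrary unions to get τ_{X×Y}; counting gives |τ_{X×Y}| = 18.


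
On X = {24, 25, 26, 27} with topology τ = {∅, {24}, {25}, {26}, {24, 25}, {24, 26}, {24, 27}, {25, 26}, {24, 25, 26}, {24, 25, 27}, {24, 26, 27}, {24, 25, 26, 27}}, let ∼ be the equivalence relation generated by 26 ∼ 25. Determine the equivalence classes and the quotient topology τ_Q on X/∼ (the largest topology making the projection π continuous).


X/∼ = {[24], [25=26], [27]}; |τ_Q| = 6.

Equivalence classes: [24], [25=26], [27].
Quotient map π: X → X/∼ sends 24 ↦ [24], 25 ↦ [25=26], 26 ↦ [25=26], 27 ↦ [27].
For each subset V ⊆ X/∼, compute π^{-1}(V) ⊆ X and check whether π^{-1}(V) ∈ τ. V is open in τ_Q iff π^{-1}(V) ∈ τ.
  V = {}: π^{-1}(V) = ∅ ∈ τ ✓.
  V = {[24]}: π^{-1}(V) = {24} ∈ τ ✓.
  V = {[25=26]}: π^{-1}(V) = {25, 26} ∈ τ ✓.
  V = {[24], [25=26]}: π^{-1}(V) = {24, 25, 26} ∈ τ ✓.
  V = {[27]}: π^{-1}(V) = {27} ∉ τ ✗.
  V = {[24], [27]}: π^{-1}(V) = {24, 27} ∈ τ ✓.
  V = {[25=26], [27]}: π^{-1}(V) = {25, 26, 27} ∉ τ ✗.
  V = {[24], [25=26], [27]}: π^{-1}(V) = {24, 25, 26, 27} ∈ τ ✓.
Open sets in the quotient: τ_Q = {{}, {[24]}, {[25=26]}, {[24], [25=26]}, {[24], [27]}, {[24], [25=26], [27]}} (6 elements).


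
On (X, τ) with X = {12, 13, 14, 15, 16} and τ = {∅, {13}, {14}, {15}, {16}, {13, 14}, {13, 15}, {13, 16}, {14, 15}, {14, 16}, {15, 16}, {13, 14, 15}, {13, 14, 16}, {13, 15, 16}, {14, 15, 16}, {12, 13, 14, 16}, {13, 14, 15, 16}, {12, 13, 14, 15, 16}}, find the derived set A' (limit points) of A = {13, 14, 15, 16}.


A' = {12}

For each x ∈ X, list the open sets U ∈ τ with x ∈ U, then check whether U ∩ (A ∖ {x}) ≠ ∅ for every such U.
  x = 12: opens ∋ x are {12, 13, 14, 16}, {12, 13, 14, 15, 16}; each meets A ∖ {12}, so x IS a limit point.
  x = 13: open {13} ∋ x has {13} ∩ (A ∖ {13}) = ∅, so x is NOT a limit point.
  x = 14: open {14} ∋ x has {14} ∩ (A ∖ {14}) = ∅, so x is NOT a limit point.
  x = 15: open {15} ∋ x has {15} ∩ (A ∖ {15}) = ∅, so x is NOT a limit point.
  x = 16: open {16} ∋ x has {16} ∩ (A ∖ {16}) = ∅, so x is NOT a limit point.
Collecting: A' = {12}.


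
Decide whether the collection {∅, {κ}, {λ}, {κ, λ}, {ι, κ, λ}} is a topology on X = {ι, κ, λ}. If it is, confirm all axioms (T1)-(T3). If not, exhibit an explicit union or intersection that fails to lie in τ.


τ IS a topology on X.

Axiom (T1): ∅ ∈ τ? Yes; X ∈ τ? Yes.
Axiom (T2/T3): check pairwise unions and intersections of members of τ.
All pairwise intersections and unions checked — each lies in τ. Therefore τ satisfies (T1), (T2), (T3): it IS a topology on X.


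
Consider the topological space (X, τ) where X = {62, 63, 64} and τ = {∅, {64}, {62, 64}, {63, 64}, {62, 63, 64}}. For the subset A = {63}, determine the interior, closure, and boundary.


int(A) = ∅, cl(A) = {63}, ∂A = {63}.

Closed sets in (X, τ) are complements of opens:
  closed(X, τ) = {∅, {62}, {63}, {62, 63}, {62, 63, 64}}.
int(A) = ⋃ {U ∈ τ : U ⊆ A}. Opens contained in A: ∅.
Taking the union of these: int(A) = ∅.
cl(A) = ⋂ {C closed : A ⊆ C}. Closed sets containing A: {63}, {62, 63}, {62, 63, 64}.
Intersecting these: cl(A) = {63}.
∂A = cl(A) ∖ int(A) = {63} ∖ ∅ = {63}.


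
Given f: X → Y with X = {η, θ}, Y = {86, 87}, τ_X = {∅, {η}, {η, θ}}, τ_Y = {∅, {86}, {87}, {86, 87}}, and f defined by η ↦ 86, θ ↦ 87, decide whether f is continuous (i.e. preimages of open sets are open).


f is NOT continuous.

Compute f^{-1}(U) for each U ∈ τ_Y:
  U = ∅: f^{-1}(U) = ∅ ∈ τ_X ✓.
  U = {86}: f^{-1}(U) = {η} ∈ τ_X ✓.
  U = {87}: f^{-1}(U) = {θ} ∉ τ_X ✗.
  U = {86, 87}: f^{-1}(U) = {η, θ} ∈ τ_X ✓.
Found U = {87} with f^{-1}(U) = {θ} not in τ_X. Therefore f is NOT continuous.


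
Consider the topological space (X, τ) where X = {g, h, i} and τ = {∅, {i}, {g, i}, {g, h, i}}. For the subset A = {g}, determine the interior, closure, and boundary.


int(A) = ∅, cl(A) = {g, h}, ∂A = {g, h}.

Closed sets in (X, τ) are complements of opens:
  closed(X, τ) = {∅, {h}, {g, h}, {g, h, i}}.
int(A) = ⋃ {U ∈ τ : U ⊆ A}. Opens contained in A: ∅.
Taking the union of these: int(A) = ∅.
cl(A) = ⋂ {C closed : A ⊆ C}. Closed sets containing A: {g, h}, {g, h, i}.
Intersecting these: cl(A) = {g, h}.
∂A = cl(A) ∖ int(A) = {g, h} ∖ ∅ = {g, h}.


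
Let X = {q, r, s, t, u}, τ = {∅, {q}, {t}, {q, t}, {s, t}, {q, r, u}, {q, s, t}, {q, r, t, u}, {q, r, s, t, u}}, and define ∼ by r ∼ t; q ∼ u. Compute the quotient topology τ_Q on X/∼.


X/∼ = {[q=u], [r=t], [s]}; |τ_Q| = 3.

Equivalence classes: [q=u], [r=t], [s].
Quotient map π: X → X/∼ sends q ↦ [q=u], r ↦ [r=t], s ↦ [s], t ↦ [r=t], u ↦ [q=u].
For each subset V ⊆ X/∼, compute π^{-1}(V) ⊆ X and check whether π^{-1}(V) ∈ τ. V is open in τ_Q iff π^{-1}(V) ∈ τ.
  V = {}: π^{-1}(V) = ∅ ∈ τ ✓.
  V = {[q=u]}: π^{-1}(V) = {q, u} ∉ τ ✗.
  V = {[r=t]}: π^{-1}(V) = {r, t} ∉ τ ✗.
  V = {[q=u], [r=t]}: π^{-1}(V) = {q, r, t, u} ∈ τ ✓.
  V = {[s]}: π^{-1}(V) = {s} ∉ τ ✗.
  V = {[q=u], [s]}: π^{-1}(V) = {q, s, u} ∉ τ ✗.
  V = {[r=t], [s]}: π^{-1}(V) = {r, s, t} ∉ τ ✗.
  V = {[q=u], [r=t], [s]}: π^{-1}(V) = {q, r, s, t, u} ∈ τ ✓.
Open sets in the quotient: τ_Q = {{}, {[q=u], [r=t]}, {[q=u], [r=t], [s]}} (3 elements).


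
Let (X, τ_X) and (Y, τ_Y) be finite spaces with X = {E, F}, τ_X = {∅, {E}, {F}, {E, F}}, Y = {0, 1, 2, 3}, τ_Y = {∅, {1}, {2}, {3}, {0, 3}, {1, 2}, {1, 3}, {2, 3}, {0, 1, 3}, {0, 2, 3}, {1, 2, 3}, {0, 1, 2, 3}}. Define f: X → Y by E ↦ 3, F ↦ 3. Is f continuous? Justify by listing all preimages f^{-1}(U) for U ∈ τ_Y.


f IS continuous.

Compute f^{-1}(U) for each U ∈ τ_Y:
  U = ∅: f^{-1}(U) = ∅ ∈ τ_X ✓.
  U = {1}: f^{-1}(U) = ∅ ∈ τ_X ✓.
  U = {2}: f^{-1}(U) = ∅ ∈ τ_X ✓.
  U = {3}: f^{-1}(U) = {E, F} ∈ τ_X ✓.
  U = {0, 3}: f^{-1}(U) = {E, F} ∈ τ_X ✓.
  U = {1, 2}: f^{-1}(U) = ∅ ∈ τ_X ✓.
  U = {1, 3}: f^{-1}(U) = {E, F} ∈ τ_X ✓.
  U = {2, 3}: f^{-1}(U) = {E, F} ∈ τ_X ✓.
  U = {0, 1, 3}: f^{-1}(U) = {E, F} ∈ τ_X ✓.
  U = {0, 2, 3}: f^{-1}(U) = {E, F} ∈ τ_X ✓.
  U = {1, 2, 3}: f^{-1}(U) = {E, F} ∈ τ_X ✓.
  U = {0, 1, 2, 3}: f^{-1}(U) = {E, F} ∈ τ_X ✓.
Every preimage lies in τ_X, so f IS continuous.


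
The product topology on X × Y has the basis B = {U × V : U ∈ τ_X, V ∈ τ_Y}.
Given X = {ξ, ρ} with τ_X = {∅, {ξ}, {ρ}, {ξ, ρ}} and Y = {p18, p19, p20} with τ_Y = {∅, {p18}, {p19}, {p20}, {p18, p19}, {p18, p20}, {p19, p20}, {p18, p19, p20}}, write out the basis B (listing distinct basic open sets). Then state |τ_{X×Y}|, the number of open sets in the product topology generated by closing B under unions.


Basis B = {∅ × ∅, {ξ} × {p18}, {ξ} × {p19}, {ξ} × {p20}, {ρ} × {p18}, {ρ} × {p19}, {ρ} × {p20}, {ξ} × {p18, p19}, {ξ} × {p18, p20}, {ξ, ρ} × {p18}, {ξ} × {p19, p20}, {ξ, ρ} × {p19}, {ξ, ρ} × {p20}, {ρ} × {p18, p19}, {ρ} × {p18, p20}, {ρ} × {p19, p20}, {ξ} × {p18, p19, p20}, {ρ} × {p18, p19, p20}, {ξ, ρ} × {p18, p19}, {ξ, ρ} × {p18, p20}, {ξ, ρ} × {p19, p20}, {ξ, ρ} × {p18, p19, p20}}; |τ_{X×Y}| = 64.

Enumerate products U × V with U ∈ τ_X, V ∈ τ_Y (deduplicated):
  ∅ × ∅ = {} (∅)
  {ξ} × {p18} = {(ξ,p18)}
  {ξ} × {p19} = {(ξ,p19)}
  {ξ} × {p20} = {(ξ,p20)}
  {ρ} × {p18} = {(ρ,p18)}
  {ρ} × {p19} = {(ρ,p19)}
  {ρ} × {p20} = {(ρ,p20)}
  {ξ} × {p18, p19} = {(ξ,p18), (ξ,p19)}
  {ξ} × {p18, p20} = {(ξ,p18), (ξ,p20)}
  {ξ, ρ} × {p18} = {(ξ,p18), (ρ,p18)}
  {ξ} × {p19, p20} = {(ξ,p19), (ξ,p20)}
  {ξ, ρ} × {p19} = {(ξ,p19), (ρ,p19)}
  {ξ, ρ} × {p20} = {(ξ,p20), (ρ,p20)}
  {ρ} × {p18, p19} = {(ρ,p18), (ρ,p19)}
  {ρ} × {p18, p20} = {(ρ,p18), (ρ,p20)}
  {ρ} × {p19, p20} = {(ρ,p19), (ρ,p20)}
  {ξ} × {p18, p19, p20} = {(ξ,p18), (ξ,p19), (ξ,p20)}
  {ρ} × {p18, p19, p20} = {(ρ,p18), (ρ,p19), (ρ,p20)}
  {ξ, ρ} × {p18, p19} = {(ξ,p18), (ξ,p19), (ρ,p18), (ρ,p19)}
  {ξ, ρ} × {p18, p20} = {(ξ,p18), (ξ,p20), (ρ,p18), (ρ,p20)}
  {ξ, ρ} × {p19, p20} = {(ξ,p19), (ξ,p20), (ρ,p19), (ρ,p20)}
  {ξ, ρ} × {p18, p19, p20} = {(ξ,p18), (ξ,p19), (ξ,p20), (ρ,p18), (ρ,p19), (ρ,p20)}
These 22 distinct sets form the basis B.
Close under arbitrary unions to get τ_{X×Y}; counting gives |τ_{X×Y}| = 64.


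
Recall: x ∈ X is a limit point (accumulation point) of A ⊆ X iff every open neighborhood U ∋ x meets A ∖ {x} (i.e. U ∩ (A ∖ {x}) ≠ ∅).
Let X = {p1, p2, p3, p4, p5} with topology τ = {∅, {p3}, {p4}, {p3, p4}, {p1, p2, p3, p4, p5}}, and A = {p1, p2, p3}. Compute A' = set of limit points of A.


A' = {p1, p2, p5}

For each x ∈ X, list the open sets U ∈ τ with x ∈ U, then check whether U ∩ (A ∖ {x}) ≠ ∅ for every such U.
  x = p1: opens ∋ x are {p1, p2, p3, p4, p5}; each meets A ∖ {p1}, so x IS a limit point.
  x = p2: opens ∋ x are {p1, p2, p3, p4, p5}; each meets A ∖ {p2}, so x IS a limit point.
  x = p3: open {p3} ∋ x has {p3} ∩ (A ∖ {p3}) = ∅, so x is NOT a limit point.
  x = p4: open {p4} ∋ x has {p4} ∩ (A ∖ {p4}) = ∅, so x is NOT a limit point.
  x = p5: opens ∋ x are {p1, p2, p3, p4, p5}; each meets A ∖ {p5}, so x IS a limit point.
Collecting: A' = {p1, p2, p5}.


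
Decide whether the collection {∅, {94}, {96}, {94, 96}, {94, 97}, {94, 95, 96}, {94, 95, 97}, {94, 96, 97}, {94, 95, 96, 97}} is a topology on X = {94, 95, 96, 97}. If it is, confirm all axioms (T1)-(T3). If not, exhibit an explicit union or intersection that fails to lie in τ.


τ is NOT a topology on X.

Axiom (T1): ∅ ∈ τ? Yes; X ∈ τ? Yes.
Axiom (T2/T3): check pairwise unions and intersections of members of τ.
Counterexample for (T3): {94, 95, 96} ∩ {94, 95, 97} = {94, 95} ∉ τ. Therefore τ is NOT a topology.


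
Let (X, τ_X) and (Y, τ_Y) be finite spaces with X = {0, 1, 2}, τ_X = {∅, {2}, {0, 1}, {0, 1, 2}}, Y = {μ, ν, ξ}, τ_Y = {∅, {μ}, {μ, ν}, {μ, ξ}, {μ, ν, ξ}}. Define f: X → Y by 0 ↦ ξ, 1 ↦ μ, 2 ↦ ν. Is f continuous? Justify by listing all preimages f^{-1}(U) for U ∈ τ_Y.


f is NOT continuous.

Compute f^{-1}(U) for each U ∈ τ_Y:
  U = ∅: f^{-1}(U) = ∅ ∈ τ_X ✓.
  U = {μ}: f^{-1}(U) = {1} ∉ τ_X ✗.
  U = {μ, ν}: f^{-1}(U) = {1, 2} ∉ τ_X ✗.
  U = {μ, ξ}: f^{-1}(U) = {0, 1} ∈ τ_X ✓.
  U = {μ, ν, ξ}: f^{-1}(U) = {0, 1, 2} ∈ τ_X ✓.
Found U = {μ} with f^{-1}(U) = {1} not in τ_X. Therefore f is NOT continuous.


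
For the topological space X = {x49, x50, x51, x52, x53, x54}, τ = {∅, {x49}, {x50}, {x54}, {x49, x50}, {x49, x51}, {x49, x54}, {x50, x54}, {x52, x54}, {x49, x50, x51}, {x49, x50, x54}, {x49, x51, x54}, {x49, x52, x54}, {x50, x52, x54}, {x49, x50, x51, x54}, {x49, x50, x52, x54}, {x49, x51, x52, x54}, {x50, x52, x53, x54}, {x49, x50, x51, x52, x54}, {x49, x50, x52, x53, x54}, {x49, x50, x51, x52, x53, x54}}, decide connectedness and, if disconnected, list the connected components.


(X, τ) is disconnected; components = [{x49, x51}, {x50, x52, x53, x54}].

Find clopen sets (U ∈ τ with X ∖ U ∈ τ):
  U = ∅, X ∖ U = {x49, x50, x51, x52, x53, x54} — both open, so U is clopen.
  U = {x49, x51}, X ∖ U = {x50, x52, x53, x54} — both open, so U is clopen.
  U = {x50, x52, x53, x54}, X ∖ U = {x49, x51} — both open, so U is clopen.
  U = {x49, x50, x51, x52, x53, x54}, X ∖ U = ∅ — both open, so U is clopen.
Nontrivial clopen(s) exist: e.g. {x49, x51}. So (X, τ) is disconnected.
Compute connected components by grouping points that agree on all clopens:
  component: {x49, x51}
  component: {x50, x52, x53, x54}


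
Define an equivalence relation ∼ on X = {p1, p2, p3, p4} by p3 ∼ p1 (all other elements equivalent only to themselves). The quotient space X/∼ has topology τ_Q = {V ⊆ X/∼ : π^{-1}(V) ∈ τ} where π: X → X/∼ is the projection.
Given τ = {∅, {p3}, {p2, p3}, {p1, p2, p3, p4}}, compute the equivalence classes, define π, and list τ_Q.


X/∼ = {[p1=p3], [p2], [p4]}; |τ_Q| = 2.

Equivalence classes: [p1=p3], [p2], [p4].
Quotient map π: X → X/∼ sends p1 ↦ [p1=p3], p2 ↦ [p2], p3 ↦ [p1=p3], p4 ↦ [p4].
For each subset V ⊆ X/∼, compute π^{-1}(V) ⊆ X and check whether π^{-1}(V) ∈ τ. V is open in τ_Q iff π^{-1}(V) ∈ τ.
  V = {}: π^{-1}(V) = ∅ ∈ τ ✓.
  V = {[p1=p3]}: π^{-1}(V) = {p1, p3} ∉ τ ✗.
  V = {[p2]}: π^{-1}(V) = {p2} ∉ τ ✗.
  V = {[p1=p3], [p2]}: π^{-1}(V) = {p1, p2, p3} ∉ τ ✗.
  V = {[p4]}: π^{-1}(V) = {p4} ∉ τ ✗.
  V = {[p1=p3], [p4]}: π^{-1}(V) = {p1, p3, p4} ∉ τ ✗.
  V = {[p2], [p4]}: π^{-1}(V) = {p2, p4} ∉ τ ✗.
  V = {[p1=p3], [p2], [p4]}: π^{-1}(V) = {p1, p2, p3, p4} ∈ τ ✓.
Open sets in the quotient: τ_Q = {{}, {[p1=p3], [p2], [p4]}} (2 elements).


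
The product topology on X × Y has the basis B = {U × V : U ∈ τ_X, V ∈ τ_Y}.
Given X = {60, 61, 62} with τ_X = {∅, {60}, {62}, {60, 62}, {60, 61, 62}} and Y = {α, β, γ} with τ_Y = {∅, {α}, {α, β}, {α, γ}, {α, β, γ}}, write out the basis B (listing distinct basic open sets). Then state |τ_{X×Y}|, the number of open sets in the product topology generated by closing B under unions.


Basis B = {∅ × ∅, {60} × {α}, {62} × {α}, {60} × {α, β}, {60} × {α, γ}, {60, 62} × {α}, {62} × {α, β}, {62} × {α, γ}, {60} × {α, β, γ}, {60, 61, 62} × {α}, {62} × {α, β, γ}, {60, 62} × {α, β}, {60, 62} × {α, γ}, {60, 62} × {α, β, γ}, {60, 61, 62} × {α, β}, {60, 61, 62} × {α, γ}, {60, 61, 62} × {α, β, γ}}; |τ_{X×Y}| = 50.

Enumerate products U × V with U ∈ τ_X, V ∈ τ_Y (deduplicated):
  ∅ × ∅ = {} (∅)
  {60} × {α} = {(60,α)}
  {62} × {α} = {(62,α)}
  {60} × {α, β} = {(60,α), (60,β)}
  {60} × {α, γ} = {(60,α), (60,γ)}
  {60, 62} × {α} = {(60,α), (62,α)}
  {62} × {α, β} = {(62,α), (62,β)}
  {62} × {α, γ} = {(62,α), (62,γ)}
  {60} × {α, β, γ} = {(60,α), (60,β), (60,γ)}
  {60, 61, 62} × {α} = {(60,α), (61,α), (62,α)}
  {62} × {α, β, γ} = {(62,α), (62,β), (62,γ)}
  {60, 62} × {α, β} = {(60,α), (60,β), (62,α), (62,β)}
  {60, 62} × {α, γ} = {(60,α), (60,γ), (62,α), (62,γ)}
  {60, 62} × {α, β, γ} = {(60,α), (60,β), (60,γ), (62,α), (62,β), (62,γ)}
  {60, 61, 62} × {α, β} = {(60,α), (60,β), (61,α), (61,β), (62,α), (62,β)}
  {60, 61, 62} × {α, γ} = {(60,α), (60,γ), (61,α), (61,γ), (62,α), (62,γ)}
  {60, 61, 62} × {α, β, γ} = {(60,α), (60,β), (60,γ), (61,α), (61,β), (61,γ), (62,α), (62,β), (62,γ)}
These 17 distinct sets form the basis B.
Close under arbitrary unions to get τ_{X×Y}; counting gives |τ_{X×Y}| = 50.


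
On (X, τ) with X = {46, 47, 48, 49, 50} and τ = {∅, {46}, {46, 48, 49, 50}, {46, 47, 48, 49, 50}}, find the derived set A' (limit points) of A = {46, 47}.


A' = {47, 48, 49, 50}

For each x ∈ X, list the open sets U ∈ τ with x ∈ U, then check whether U ∩ (A ∖ {x}) ≠ ∅ for every such U.
  x = 46: open {46} ∋ x has {46} ∩ (A ∖ {46}) = ∅, so x is NOT a limit point.
  x = 47: opens ∋ x are {46, 47, 48, 49, 50}; each meets A ∖ {47}, so x IS a limit point.
  x = 48: opens ∋ x are {46, 48, 49, 50}, {46, 47, 48, 49, 50}; each meets A ∖ {48}, so x IS a limit point.
  x = 49: opens ∋ x are {46, 48, 49, 50}, {46, 47, 48, 49, 50}; each meets A ∖ {49}, so x IS a limit point.
  x = 50: opens ∋ x are {46, 48, 49, 50}, {46, 47, 48, 49, 50}; each meets A ∖ {50}, so x IS a limit point.
Collecting: A' = {47, 48, 49, 50}.


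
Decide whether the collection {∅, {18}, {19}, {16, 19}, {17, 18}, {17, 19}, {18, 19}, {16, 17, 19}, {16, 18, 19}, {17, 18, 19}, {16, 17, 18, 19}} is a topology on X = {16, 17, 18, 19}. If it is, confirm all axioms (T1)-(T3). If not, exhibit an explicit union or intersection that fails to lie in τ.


τ is NOT a topology on X.

Axiom (T1): ∅ ∈ τ? Yes; X ∈ τ? Yes.
Axiom (T2/T3): check pairwise unions and intersections of members of τ.
Counterexample for (T3): {17, 18} ∩ {17, 19} = {17} ∉ τ. Therefore τ is NOT a topology.


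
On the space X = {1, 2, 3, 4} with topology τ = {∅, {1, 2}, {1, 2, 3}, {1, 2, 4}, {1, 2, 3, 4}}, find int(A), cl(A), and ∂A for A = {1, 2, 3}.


int(A) = {1, 2, 3}, cl(A) = {1, 2, 3, 4}, ∂A = {4}.

Closed sets in (X, τ) are complements of opens:
  closed(X, τ) = {∅, {3}, {4}, {3, 4}, {1, 2, 3, 4}}.
int(A) = ⋃ {U ∈ τ : U ⊆ A}. Opens contained in A: ∅, {1, 2}, {1, 2, 3}.
Taking the union of these: int(A) = {1, 2, 3}.
cl(A) = ⋂ {C closed : A ⊆ C}. Closed sets containing A: {1, 2, 3, 4}.
Intersecting these: cl(A) = {1, 2, 3, 4}.
∂A = cl(A) ∖ int(A) = {1, 2, 3, 4} ∖ {1, 2, 3} = {4}.


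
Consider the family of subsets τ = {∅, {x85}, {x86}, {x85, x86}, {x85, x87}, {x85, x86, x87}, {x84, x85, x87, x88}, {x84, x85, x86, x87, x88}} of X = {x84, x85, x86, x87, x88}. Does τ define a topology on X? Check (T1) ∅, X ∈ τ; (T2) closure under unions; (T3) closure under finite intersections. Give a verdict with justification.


τ IS a topology on X.

Axiom (T1): ∅ ∈ τ? Yes; X ∈ τ? Yes.
Axiom (T2/T3): check pairwise unions and intersections of members of τ.
All pairwise intersections and unions checked — each lies in τ. Therefore τ satisfies (T1), (T2), (T3): it IS a topology on X.


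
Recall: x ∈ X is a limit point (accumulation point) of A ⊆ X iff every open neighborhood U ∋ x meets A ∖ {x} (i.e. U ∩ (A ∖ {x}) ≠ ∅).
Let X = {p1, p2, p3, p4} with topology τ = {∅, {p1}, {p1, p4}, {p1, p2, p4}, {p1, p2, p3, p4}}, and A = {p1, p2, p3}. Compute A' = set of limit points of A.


A' = {p2, p3, p4}

For each x ∈ X, list the open sets U ∈ τ with x ∈ U, then check whether U ∩ (A ∖ {x}) ≠ ∅ for every such U.
  x = p1: open {p1} ∋ x has {p1} ∩ (A ∖ {p1}) = ∅, so x is NOT a limit point.
  x = p2: opens ∋ x are {p1, p2, p4}, {p1, p2, p3, p4}; each meets A ∖ {p2}, so x IS a limit point.
  x = p3: opens ∋ x are {p1, p2, p3, p4}; each meets A ∖ {p3}, so x IS a limit point.
  x = p4: opens ∋ x are {p1, p4}, {p1, p2, p4}, {p1, p2, p3, p4}; each meets A ∖ {p4}, so x IS a limit point.
Collecting: A' = {p2, p3, p4}.


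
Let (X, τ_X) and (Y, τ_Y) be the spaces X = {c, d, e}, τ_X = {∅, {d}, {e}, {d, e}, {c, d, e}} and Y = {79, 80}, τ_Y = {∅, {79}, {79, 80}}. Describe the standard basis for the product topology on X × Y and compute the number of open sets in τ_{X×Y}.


Basis B = {∅ × ∅, {d} × {79}, {e} × {79}, {d} × {79, 80}, {d, e} × {79}, {e} × {79, 80}, {c, d, e} × {79}, {d, e} × {79, 80}, {c, d, e} × {79, 80}}; |τ_{X×Y}| = 14.

Enumerate products U × V with U ∈ τ_X, V ∈ τ_Y (deduplicated):
  ∅ × ∅ = {} (∅)
  {d} × {79} = {(d,79)}
  {e} × {79} = {(e,79)}
  {d} × {79, 80} = {(d,79), (d,80)}
  {d, e} × {79} = {(d,79), (e,79)}
  {e} × {79, 80} = {(e,79), (e,80)}
  {c, d, e} × {79} = {(c,79), (d,79), (e,79)}
  {d, e} × {79, 80} = {(d,79), (d,80), (e,79), (e,80)}
  {c, d, e} × {79, 80} = {(c,79), (c,80), (d,79), (d,80), (e,79), (e,80)}
These 9 distinct sets form the basis B.
Close under arbitrary unions to get τ_{X×Y}; counting gives |τ_{X×Y}| = 14.


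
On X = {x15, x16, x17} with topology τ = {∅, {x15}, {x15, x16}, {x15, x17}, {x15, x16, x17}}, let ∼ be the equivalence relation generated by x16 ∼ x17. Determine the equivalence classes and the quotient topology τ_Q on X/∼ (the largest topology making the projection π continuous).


X/∼ = {[x15], [x16=x17]}; |τ_Q| = 3.

Equivalence classes: [x15], [x16=x17].
Quotient map π: X → X/∼ sends x15 ↦ [x15], x16 ↦ [x16=x17], x17 ↦ [x16=x17].
For each subset V ⊆ X/∼, compute π^{-1}(V) ⊆ X and check whether π^{-1}(V) ∈ τ. V is open in τ_Q iff π^{-1}(V) ∈ τ.
  V = {}: π^{-1}(V) = ∅ ∈ τ ✓.
  V = {[x15]}: π^{-1}(V) = {x15} ∈ τ ✓.
  V = {[x16=x17]}: π^{-1}(V) = {x16, x17} ∉ τ ✗.
  V = {[x15], [x16=x17]}: π^{-1}(V) = {x15, x16, x17} ∈ τ ✓.
Open sets in the quotient: τ_Q = {{}, {[x15]}, {[x15], [x16=x17]}} (3 elements).


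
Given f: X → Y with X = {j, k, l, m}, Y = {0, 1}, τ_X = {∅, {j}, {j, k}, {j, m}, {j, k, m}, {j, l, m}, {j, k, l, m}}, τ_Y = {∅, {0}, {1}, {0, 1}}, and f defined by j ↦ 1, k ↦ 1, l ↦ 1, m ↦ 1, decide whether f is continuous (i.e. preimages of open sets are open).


f IS continuous.

Compute f^{-1}(U) for each U ∈ τ_Y:
  U = ∅: f^{-1}(U) = ∅ ∈ τ_X ✓.
  U = {0}: f^{-1}(U) = ∅ ∈ τ_X ✓.
  U = {1}: f^{-1}(U) = {j, k, l, m} ∈ τ_X ✓.
  U = {0, 1}: f^{-1}(U) = {j, k, l, m} ∈ τ_X ✓.
Every preimage lies in τ_X, so f IS continuous.


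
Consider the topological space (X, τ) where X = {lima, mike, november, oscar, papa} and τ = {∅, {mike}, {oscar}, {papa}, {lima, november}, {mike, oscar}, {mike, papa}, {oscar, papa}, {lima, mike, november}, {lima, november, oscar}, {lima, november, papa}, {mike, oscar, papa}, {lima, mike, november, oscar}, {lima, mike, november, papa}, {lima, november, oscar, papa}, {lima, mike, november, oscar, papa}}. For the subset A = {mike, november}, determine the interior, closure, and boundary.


int(A) = {mike}, cl(A) = {lima, mike, november}, ∂A = {lima, november}.

Closed sets in (X, τ) are complements of opens:
  closed(X, τ) = {∅, {mike}, {oscar}, {papa}, {lima, november}, {mike, oscar}, {mike, papa}, {oscar, papa}, {lima, mike, november}, {lima, november, oscar}, {lima, november, papa}, {mike, oscar, papa}, {lima, mike, november, oscar}, {lima, mike, november, papa}, {lima, november, oscar, papa}, {lima, mike, november, oscar, papa}}.
int(A) = ⋃ {U ∈ τ : U ⊆ A}. Opens contained in A: ∅, {mike}.
Taking the union of these: int(A) = {mike}.
cl(A) = ⋂ {C closed : A ⊆ C}. Closed sets containing A: {lima, mike, november}, {lima, mike, november, oscar}, {lima, mike, november, papa}, {lima, mike, november, oscar, papa}.
Intersecting these: cl(A) = {lima, mike, november}.
∂A = cl(A) ∖ int(A) = {lima, mike, november} ∖ {mike} = {lima, november}.


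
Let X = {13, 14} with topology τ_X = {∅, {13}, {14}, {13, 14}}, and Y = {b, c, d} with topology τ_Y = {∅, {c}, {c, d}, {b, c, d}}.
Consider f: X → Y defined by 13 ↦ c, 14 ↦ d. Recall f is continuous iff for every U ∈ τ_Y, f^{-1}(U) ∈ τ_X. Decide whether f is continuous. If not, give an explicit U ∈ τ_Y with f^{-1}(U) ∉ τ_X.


f IS continuous.

Compute f^{-1}(U) for each U ∈ τ_Y:
  U = ∅: f^{-1}(U) = ∅ ∈ τ_X ✓.
  U = {c}: f^{-1}(U) = {13} ∈ τ_X ✓.
  U = {c, d}: f^{-1}(U) = {13, 14} ∈ τ_X ✓.
  U = {b, c, d}: f^{-1}(U) = {13, 14} ∈ τ_X ✓.
Every preimage lies in τ_X, so f IS continuous.


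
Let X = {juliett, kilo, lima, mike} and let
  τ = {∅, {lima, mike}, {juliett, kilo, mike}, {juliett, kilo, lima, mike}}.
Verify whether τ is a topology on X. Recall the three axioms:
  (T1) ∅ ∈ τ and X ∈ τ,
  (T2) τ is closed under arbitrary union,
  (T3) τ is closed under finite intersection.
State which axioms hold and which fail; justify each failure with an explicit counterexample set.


τ is NOT a topology on X.

Axiom (T1): ∅ ∈ τ? Yes; X ∈ τ? Yes.
Axiom (T2/T3): check pairwise unions and intersections of members of τ.
Counterexample for (T3): {lima, mike} ∩ {juliett, kilo, mike} = {mike} ∉ τ. Therefore τ is NOT a topology.


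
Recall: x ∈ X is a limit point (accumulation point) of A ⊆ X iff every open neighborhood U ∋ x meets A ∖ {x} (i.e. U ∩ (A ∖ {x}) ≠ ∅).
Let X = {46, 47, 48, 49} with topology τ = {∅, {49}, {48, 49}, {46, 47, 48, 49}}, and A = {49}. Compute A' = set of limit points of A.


A' = {46, 47, 48}

For each x ∈ X, list the open sets U ∈ τ with x ∈ U, then check whether U ∩ (A ∖ {x}) ≠ ∅ for every such U.
  x = 46: opens ∋ x are {46, 47, 48, 49}; each meets A ∖ {46}, so x IS a limit point.
  x = 47: opens ∋ x are {46, 47, 48, 49}; each meets A ∖ {47}, so x IS a limit point.
  x = 48: opens ∋ x are {48, 49}, {46, 47, 48, 49}; each meets A ∖ {48}, so x IS a limit point.
  x = 49: open {49} ∋ x has {49} ∩ (A ∖ {49}) = ∅, so x is NOT a limit point.
Collecting: A' = {46, 47, 48}.


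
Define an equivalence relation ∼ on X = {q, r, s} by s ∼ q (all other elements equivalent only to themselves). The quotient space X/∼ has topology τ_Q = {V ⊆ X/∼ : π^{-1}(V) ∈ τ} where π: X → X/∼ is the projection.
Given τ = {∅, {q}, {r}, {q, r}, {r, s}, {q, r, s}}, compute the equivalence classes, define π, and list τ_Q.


X/∼ = {[q=s], [r]}; |τ_Q| = 3.

Equivalence classes: [q=s], [r].
Quotient map π: X → X/∼ sends q ↦ [q=s], r ↦ [r], s ↦ [q=s].
For each subset V ⊆ X/∼, compute π^{-1}(V) ⊆ X and check whether π^{-1}(V) ∈ τ. V is open in τ_Q iff π^{-1}(V) ∈ τ.
  V = {}: π^{-1}(V) = ∅ ∈ τ ✓.
  V = {[q=s]}: π^{-1}(V) = {q, s} ∉ τ ✗.
  V = {[r]}: π^{-1}(V) = {r} ∈ τ ✓.
  V = {[q=s], [r]}: π^{-1}(V) = {q, r, s} ∈ τ ✓.
Open sets in the quotient: τ_Q = {{}, {[r]}, {[q=s], [r]}} (3 elements).


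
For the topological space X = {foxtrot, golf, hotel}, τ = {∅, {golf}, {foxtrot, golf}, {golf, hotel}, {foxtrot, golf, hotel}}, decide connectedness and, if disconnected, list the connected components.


(X, τ) is connected.

Find clopen sets (U ∈ τ with X ∖ U ∈ τ):
  U = ∅, X ∖ U = {foxtrot, golf, hotel} — both open, so U is clopen.
  U = {foxtrot, golf, hotel}, X ∖ U = ∅ — both open, so U is clopen.
Only trivial clopens (∅ and X) exist, so (X, τ) is connected.
Compute connected components by grouping points that agree on all clopens:
  component: {foxtrot, golf, hotel}


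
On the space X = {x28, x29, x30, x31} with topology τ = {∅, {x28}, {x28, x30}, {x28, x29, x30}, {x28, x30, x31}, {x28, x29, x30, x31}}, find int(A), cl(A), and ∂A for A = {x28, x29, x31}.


int(A) = {x28}, cl(A) = {x28, x29, x30, x31}, ∂A = {x29, x30, x31}.

Closed sets in (X, τ) are complements of opens:
  closed(X, τ) = {∅, {x29}, {x31}, {x29, x31}, {x29, x30, x31}, {x28, x29, x30, x31}}.
int(A) = ⋃ {U ∈ τ : U ⊆ A}. Opens contained in A: ∅, {x28}.
Taking the union of these: int(A) = {x28}.
cl(A) = ⋂ {C closed : A ⊆ C}. Closed sets containing A: {x28, x29, x30, x31}.
Intersecting these: cl(A) = {x28, x29, x30, x31}.
∂A = cl(A) ∖ int(A) = {x28, x29, x30, x31} ∖ {x28} = {x29, x30, x31}.


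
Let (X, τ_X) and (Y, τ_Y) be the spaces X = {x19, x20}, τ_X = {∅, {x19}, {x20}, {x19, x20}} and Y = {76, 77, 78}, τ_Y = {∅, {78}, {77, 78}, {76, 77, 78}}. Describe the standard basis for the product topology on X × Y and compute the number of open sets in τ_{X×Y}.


Basis B = {∅ × ∅, {x19} × {78}, {x20} × {78}, {x19} × {77, 78}, {x19, x20} × {78}, {x20} × {77, 78}, {x19} × {76, 77, 78}, {x20} × {76, 77, 78}, {x19, x20} × {77, 78}, {x19, x20} × {76, 77, 78}}; |τ_{X×Y}| = 16.

Enumerate products U × V with U ∈ τ_X, V ∈ τ_Y (deduplicated):
  ∅ × ∅ = {} (∅)
  {x19} × {78} = {(x19,78)}
  {x20} × {78} = {(x20,78)}
  {x19} × {77, 78} = {(x19,77), (x19,78)}
  {x19, x20} × {78} = {(x19,78), (x20,78)}
  {x20} × {77, 78} = {(x20,77), (x20,78)}
  {x19} × {76, 77, 78} = {(x19,76), (x19,77), (x19,78)}
  {x20} × {76, 77, 78} = {(x20,76), (x20,77), (x20,78)}
  {x19, x20} × {77, 78} = {(x19,77), (x19,78), (x20,77), (x20,78)}
  {x19, x20} × {76, 77, 78} = {(x19,76), (x19,77), (x19,78), (x20,76), (x20,77), (x20,78)}
These 10 distinct sets form the basis B.
Close under arbitrary unions to get τ_{X×Y}; counting gives |τ_{X×Y}| = 16.


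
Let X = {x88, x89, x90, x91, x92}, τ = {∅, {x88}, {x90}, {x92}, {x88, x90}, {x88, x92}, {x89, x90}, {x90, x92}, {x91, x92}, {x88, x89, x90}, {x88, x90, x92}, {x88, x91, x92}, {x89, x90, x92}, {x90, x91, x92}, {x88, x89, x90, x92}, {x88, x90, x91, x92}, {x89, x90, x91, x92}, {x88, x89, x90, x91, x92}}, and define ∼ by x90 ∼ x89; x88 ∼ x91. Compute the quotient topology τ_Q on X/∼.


X/∼ = {[x88=x91], [x89=x90], [x92]}; |τ_Q| = 6.

Equivalence classes: [x88=x91], [x89=x90], [x92].
Quotient map π: X → X/∼ sends x88 ↦ [x88=x91], x89 ↦ [x89=x90], x90 ↦ [x89=x90], x91 ↦ [x88=x91], x92 ↦ [x92].
For each subset V ⊆ X/∼, compute π^{-1}(V) ⊆ X and check whether π^{-1}(V) ∈ τ. V is open in τ_Q iff π^{-1}(V) ∈ τ.
  V = {}: π^{-1}(V) = ∅ ∈ τ ✓.
  V = {[x88=x91]}: π^{-1}(V) = {x88, x91} ∉ τ ✗.
  V = {[x89=x90]}: π^{-1}(V) = {x89, x90} ∈ τ ✓.
  V = {[x88=x91], [x89=x90]}: π^{-1}(V) = {x88, x89, x90, x91} ∉ τ ✗.
  V = {[x92]}: π^{-1}(V) = {x92} ∈ τ ✓.
  V = {[x88=x91], [x92]}: π^{-1}(V) = {x88, x91, x92} ∈ τ ✓.
  V = {[x89=x90], [x92]}: π^{-1}(V) = {x89, x90, x92} ∈ τ ✓.
  V = {[x88=x91], [x89=x90], [x92]}: π^{-1}(V) = {x88, x89, x90, x91, x92} ∈ τ ✓.
Open sets in the quotient: τ_Q = {{}, {[x89=x90]}, {[x92]}, {[x88=x91], [x92]}, {[x89=x90], [x92]}, {[x88=x91], [x89=x90], [x92]}} (6 elements).
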